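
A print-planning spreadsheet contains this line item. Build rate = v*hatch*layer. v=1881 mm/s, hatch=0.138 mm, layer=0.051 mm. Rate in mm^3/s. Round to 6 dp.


Rate = 1881 * 0.138 * 0.051 = 13.238478 mm^3/s


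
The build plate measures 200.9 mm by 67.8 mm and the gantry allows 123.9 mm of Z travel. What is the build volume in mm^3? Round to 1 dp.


V = 200.9 * 67.8 * 123.9 = 1687644.4 mm^3


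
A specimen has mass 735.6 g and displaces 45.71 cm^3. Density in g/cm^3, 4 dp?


rho = 735.6 / 45.71 = 16.0928 g/cm^3


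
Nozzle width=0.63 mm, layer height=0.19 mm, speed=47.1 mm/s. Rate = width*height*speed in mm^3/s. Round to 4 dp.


Rate = 0.63 * 0.19 * 47.1 = 5.6379 mm^3/s


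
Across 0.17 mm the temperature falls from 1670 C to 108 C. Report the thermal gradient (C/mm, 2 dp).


G = (1670-108)/0.17 = 9188.24 C/mm


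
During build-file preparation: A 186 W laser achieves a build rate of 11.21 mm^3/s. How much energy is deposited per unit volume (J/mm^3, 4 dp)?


SE = 186 / 11.21 = 16.5923 J/mm^3


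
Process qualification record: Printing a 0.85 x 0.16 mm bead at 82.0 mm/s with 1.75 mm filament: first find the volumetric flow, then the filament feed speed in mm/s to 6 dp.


Q = 0.85 * 0.16 * 82.0 = 11.152 mm^3/s
A_fil = pi*(1.75/2)^2 = 2.40528188 mm^2
v_feed = 11.152 / 2.40528188 = 4.636463 mm/s


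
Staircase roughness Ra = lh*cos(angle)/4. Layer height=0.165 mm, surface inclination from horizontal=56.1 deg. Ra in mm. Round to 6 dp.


Ra = 0.165 * cos(56.1) / 4 = 0.023007 mm


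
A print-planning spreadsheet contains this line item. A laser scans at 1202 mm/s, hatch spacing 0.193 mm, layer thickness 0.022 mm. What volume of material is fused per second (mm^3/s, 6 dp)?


Rate = 1202 * 0.193 * 0.022 = 5.103692 mm^3/s


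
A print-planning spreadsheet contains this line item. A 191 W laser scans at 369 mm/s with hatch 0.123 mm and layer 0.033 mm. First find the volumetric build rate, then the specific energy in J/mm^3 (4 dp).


Build rate = 369 * 0.123 * 0.033 = 1.497771 mm^3/s
SE = 191 / 1.497771 = 127.5228 J/mm^3


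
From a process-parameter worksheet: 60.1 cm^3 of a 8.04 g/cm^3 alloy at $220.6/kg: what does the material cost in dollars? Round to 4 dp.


Mass = 60.1*8.04/1000 = 0.483204 kg
Cost = 0.483204 * 220.6 = 106.5948 $


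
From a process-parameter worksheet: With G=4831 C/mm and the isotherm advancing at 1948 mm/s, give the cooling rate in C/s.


CR = 4831 * 1948 = 9410788 C/s


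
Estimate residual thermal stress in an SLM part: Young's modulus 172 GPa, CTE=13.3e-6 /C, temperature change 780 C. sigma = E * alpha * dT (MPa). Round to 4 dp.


sigma = 172*1000 * 13.3e-6 * 780 = 1784.328 MPa


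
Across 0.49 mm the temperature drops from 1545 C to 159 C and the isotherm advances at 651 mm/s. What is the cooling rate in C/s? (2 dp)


G = (1545-159)/0.49 = 2828.57142857 C/mm
CR = 2828.57142857 * 651 = 1841400.0 C/s


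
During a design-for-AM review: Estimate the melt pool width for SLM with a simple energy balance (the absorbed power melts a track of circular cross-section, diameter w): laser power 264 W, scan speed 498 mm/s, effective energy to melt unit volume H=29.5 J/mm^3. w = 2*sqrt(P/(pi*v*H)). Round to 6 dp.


w = 2*sqrt(264/(pi*498*29.5)) = 0.151263 mm


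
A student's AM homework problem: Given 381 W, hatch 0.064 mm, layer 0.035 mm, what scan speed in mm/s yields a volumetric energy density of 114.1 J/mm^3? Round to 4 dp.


v = 381 / (114.1*0.064*0.035) = 1490.7036 mm/s


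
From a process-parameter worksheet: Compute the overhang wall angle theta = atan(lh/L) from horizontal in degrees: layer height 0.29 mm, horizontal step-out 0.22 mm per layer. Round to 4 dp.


angle = atan(0.29/0.22) = 52.8153 degrees


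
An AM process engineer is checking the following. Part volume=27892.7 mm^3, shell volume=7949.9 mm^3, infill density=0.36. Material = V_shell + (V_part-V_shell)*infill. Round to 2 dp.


V_infill = (27892.7 - 7949.9) * 0.36 = 7179.41
V_total = 7949.9 + 7179.41 = 15129.31 mm^3


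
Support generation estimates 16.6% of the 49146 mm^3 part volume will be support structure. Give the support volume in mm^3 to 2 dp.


V_support = 49146 * 0.166 = 8158.24 mm^3


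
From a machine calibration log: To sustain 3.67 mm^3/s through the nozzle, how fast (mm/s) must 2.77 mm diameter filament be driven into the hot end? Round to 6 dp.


A = pi*(2.77/2)^2 = 6.026282
v = 3.67 / 6.026282 = 0.608999 mm/s


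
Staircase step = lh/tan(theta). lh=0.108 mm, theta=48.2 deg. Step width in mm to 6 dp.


step = 0.108 / tan(48.2) = 0.096563 mm


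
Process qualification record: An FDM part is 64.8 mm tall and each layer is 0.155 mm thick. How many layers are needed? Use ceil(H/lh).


Layers = ceil(64.8/0.155) = 419


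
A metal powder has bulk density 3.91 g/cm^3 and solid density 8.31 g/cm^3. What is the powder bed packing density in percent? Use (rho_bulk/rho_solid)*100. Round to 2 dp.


Packing = (3.91/8.31)*100 = 47.05 %


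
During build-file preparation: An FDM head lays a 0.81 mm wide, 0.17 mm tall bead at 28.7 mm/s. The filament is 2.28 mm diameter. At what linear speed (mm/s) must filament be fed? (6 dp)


Q = 0.81 * 0.17 * 28.7 = 3.95199 mm^3/s
A_fil = pi*(2.28/2)^2 = 4.08281381 mm^2
v_feed = 3.95199 / 4.08281381 = 0.967957 mm/s


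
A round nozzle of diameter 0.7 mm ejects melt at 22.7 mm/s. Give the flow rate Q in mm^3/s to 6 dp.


A = pi*(0.7/2)^2 = 0.3848451 mm^2
Q = 0.3848451 * 22.7 = 8.735984 mm^3/s


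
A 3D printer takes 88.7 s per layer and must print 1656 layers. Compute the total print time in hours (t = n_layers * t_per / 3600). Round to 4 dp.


t = 1656 * 88.7 / 3600 = 40.802 hrs


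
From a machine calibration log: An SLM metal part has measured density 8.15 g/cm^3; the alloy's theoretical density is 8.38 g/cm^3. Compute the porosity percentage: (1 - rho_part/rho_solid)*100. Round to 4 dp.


Porosity = (1-8.15/8.38)*100 = 2.7446 %


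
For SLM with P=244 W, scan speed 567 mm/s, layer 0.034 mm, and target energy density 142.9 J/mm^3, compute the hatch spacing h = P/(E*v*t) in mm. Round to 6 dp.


h = 244 / (142.9*567*0.034) = 0.088572 mm


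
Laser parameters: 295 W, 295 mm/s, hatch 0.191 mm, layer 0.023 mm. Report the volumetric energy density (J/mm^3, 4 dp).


E = 295 / (295*0.191*0.023) = 227.6349 J/mm^3


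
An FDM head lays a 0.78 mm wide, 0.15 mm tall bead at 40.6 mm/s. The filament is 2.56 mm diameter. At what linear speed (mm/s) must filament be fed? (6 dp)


Q = 0.78 * 0.15 * 40.6 = 4.7502 mm^3/s
A_fil = pi*(2.56/2)^2 = 5.1471854 mm^2
v_feed = 4.7502 / 5.1471854 = 0.922873 mm/s


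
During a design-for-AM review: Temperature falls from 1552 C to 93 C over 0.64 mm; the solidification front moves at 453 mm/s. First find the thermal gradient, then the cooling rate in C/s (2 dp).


G = (1552-93)/0.64 = 2279.6875 C/mm
CR = 2279.6875 * 453 = 1032698.44 C/s


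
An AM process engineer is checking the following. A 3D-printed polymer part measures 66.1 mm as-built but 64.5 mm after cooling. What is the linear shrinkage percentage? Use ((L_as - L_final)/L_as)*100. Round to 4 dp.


Shrinkage = ((66.1-64.5)/66.1)*100 = 2.4206 %


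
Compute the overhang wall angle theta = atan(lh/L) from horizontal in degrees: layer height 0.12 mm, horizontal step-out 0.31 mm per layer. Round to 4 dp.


angle = atan(0.12/0.31) = 21.1613 degrees


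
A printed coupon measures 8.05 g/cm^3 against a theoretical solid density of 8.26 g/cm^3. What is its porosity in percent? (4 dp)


Porosity = (1-8.05/8.26)*100 = 2.5424 %


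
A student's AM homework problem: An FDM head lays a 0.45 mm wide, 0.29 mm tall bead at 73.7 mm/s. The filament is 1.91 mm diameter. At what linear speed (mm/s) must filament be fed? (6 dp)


Q = 0.45 * 0.29 * 73.7 = 9.61785 mm^3/s
A_fil = pi*(1.91/2)^2 = 2.86521104 mm^2
v_feed = 9.61785 / 2.86521104 = 3.356768 mm/s


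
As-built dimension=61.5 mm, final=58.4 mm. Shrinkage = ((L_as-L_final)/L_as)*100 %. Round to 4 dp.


Shrinkage = ((61.5-58.4)/61.5)*100 = 5.0407 %


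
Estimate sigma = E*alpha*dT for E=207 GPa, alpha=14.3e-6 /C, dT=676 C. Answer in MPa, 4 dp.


sigma = 207*1000 * 14.3e-6 * 676 = 2001.0276 MPa


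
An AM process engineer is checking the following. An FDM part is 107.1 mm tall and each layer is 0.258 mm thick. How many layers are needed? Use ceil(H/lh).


Layers = ceil(107.1/0.258) = 416


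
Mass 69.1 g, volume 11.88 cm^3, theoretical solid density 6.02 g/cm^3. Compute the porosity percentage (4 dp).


rho_part = 69.1 / 11.88 = 5.81649832 g/cm^3
Porosity = (1 - 5.81649832/6.02)*100 = 3.3804 %


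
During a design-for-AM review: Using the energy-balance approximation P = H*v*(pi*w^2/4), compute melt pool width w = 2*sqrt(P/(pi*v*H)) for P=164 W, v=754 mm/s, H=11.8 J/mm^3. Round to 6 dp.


w = 2*sqrt(164/(pi*754*11.8)) = 0.153197 mm


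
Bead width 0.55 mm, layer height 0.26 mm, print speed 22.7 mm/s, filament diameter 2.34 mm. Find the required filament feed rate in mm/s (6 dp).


Q = 0.55 * 0.26 * 22.7 = 3.2461 mm^3/s
A_fil = pi*(2.34/2)^2 = 4.30052618 mm^2
v_feed = 3.2461 / 4.30052618 = 0.754815 mm/s


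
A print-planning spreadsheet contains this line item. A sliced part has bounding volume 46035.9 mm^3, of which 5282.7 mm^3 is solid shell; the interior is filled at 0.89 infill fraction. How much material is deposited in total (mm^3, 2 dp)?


V_infill = (46035.9 - 5282.7) * 0.89 = 36270.35
V_total = 5282.7 + 36270.35 = 41553.05 mm^3


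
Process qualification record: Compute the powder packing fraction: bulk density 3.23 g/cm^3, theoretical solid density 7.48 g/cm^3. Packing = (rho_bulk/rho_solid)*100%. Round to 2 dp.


Packing = (3.23/7.48)*100 = 43.18 %


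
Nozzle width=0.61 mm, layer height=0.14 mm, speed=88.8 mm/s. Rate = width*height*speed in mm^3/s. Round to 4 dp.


Rate = 0.61 * 0.14 * 88.8 = 7.5835 mm^3/s


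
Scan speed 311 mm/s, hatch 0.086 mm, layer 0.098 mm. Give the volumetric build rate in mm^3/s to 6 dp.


Rate = 311 * 0.086 * 0.098 = 2.621108 mm^3/s


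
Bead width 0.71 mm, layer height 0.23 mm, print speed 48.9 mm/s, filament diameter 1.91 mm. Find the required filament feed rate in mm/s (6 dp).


Q = 0.71 * 0.23 * 48.9 = 7.98537 mm^3/s
A_fil = pi*(1.91/2)^2 = 2.86521104 mm^2
v_feed = 7.98537 / 2.86521104 = 2.787009 mm/s


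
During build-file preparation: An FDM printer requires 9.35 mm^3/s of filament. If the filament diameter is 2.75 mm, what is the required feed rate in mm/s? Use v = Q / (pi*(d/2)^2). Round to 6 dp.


A = pi*(2.75/2)^2 = 5.939574
v = 9.35 / 5.939574 = 1.574187 mm/s


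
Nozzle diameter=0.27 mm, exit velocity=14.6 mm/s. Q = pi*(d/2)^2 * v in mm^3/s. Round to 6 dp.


A = pi*(0.27/2)^2 = 0.05725553 mm^2
Q = 0.05725553 * 14.6 = 0.835931 mm^3/s


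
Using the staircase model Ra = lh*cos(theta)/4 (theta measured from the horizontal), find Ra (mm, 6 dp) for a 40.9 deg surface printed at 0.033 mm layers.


Ra = 0.033 * cos(40.9) / 4 = 0.006236 mm


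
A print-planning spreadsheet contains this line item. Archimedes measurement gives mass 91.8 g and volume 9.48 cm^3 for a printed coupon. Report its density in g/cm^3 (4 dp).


rho = 91.8 / 9.48 = 9.6835 g/cm^3


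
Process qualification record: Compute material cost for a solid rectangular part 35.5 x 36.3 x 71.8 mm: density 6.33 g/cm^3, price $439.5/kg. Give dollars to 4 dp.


V = 35.5 * 36.3 * 71.8 = 92525.07 mm^3 = 92.52507 cm^3
Mass = 92.52507 * 6.33 / 1000 = 0.58568369 kg
Cost = 0.58568369 * 439.5 = 257.408 $


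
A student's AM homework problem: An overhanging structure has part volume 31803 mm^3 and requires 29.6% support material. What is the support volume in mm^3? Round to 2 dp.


V_support = 31803 * 0.296 = 9413.69 mm^3


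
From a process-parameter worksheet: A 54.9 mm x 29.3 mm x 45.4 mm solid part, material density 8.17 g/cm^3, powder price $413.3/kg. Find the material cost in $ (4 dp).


V = 54.9 * 29.3 * 45.4 = 73029.078 mm^3 = 73.029078 cm^3
Mass = 73.029078 * 8.17 / 1000 = 0.59664757 kg
Cost = 0.59664757 * 413.3 = 246.5944 $


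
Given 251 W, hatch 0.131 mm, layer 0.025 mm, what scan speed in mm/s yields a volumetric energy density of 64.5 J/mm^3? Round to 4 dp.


v = 251 / (64.5*0.131*0.025) = 1188.236 mm/s


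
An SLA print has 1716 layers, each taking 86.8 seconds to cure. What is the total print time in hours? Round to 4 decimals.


t = 1716 * 86.8 / 3600 = 41.3747 hrs


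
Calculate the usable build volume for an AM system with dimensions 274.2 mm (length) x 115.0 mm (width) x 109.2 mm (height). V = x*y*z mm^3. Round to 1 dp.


V = 274.2 * 115.0 * 109.2 = 3443403.6 mm^3


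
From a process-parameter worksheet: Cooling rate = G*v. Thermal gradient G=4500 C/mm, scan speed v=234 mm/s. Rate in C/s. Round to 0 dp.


CR = 4500 * 234 = 1053000 C/s


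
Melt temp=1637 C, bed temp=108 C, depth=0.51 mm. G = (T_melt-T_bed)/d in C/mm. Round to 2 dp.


G = (1637-108)/0.51 = 2998.04 C/mm


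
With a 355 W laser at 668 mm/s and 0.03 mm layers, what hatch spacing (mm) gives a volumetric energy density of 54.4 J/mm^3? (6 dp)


h = 355 / (54.4*668*0.03) = 0.325635 mm


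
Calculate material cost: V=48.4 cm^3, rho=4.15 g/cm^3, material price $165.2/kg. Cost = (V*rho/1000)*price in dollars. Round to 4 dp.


Mass = 48.4*4.15/1000 = 0.20086 kg
Cost = 0.20086 * 165.2 = 33.1821 $


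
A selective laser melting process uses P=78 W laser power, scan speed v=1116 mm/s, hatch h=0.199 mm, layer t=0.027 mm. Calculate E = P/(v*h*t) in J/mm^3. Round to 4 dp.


E = 78 / (1116*0.199*0.027) = 13.0081 J/mm^3


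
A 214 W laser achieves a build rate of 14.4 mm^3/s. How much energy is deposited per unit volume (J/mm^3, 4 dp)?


SE = 214 / 14.4 = 14.8611 J/mm^3


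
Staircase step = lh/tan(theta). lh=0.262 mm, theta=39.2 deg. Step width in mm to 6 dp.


step = 0.262 / tan(39.2) = 0.321244 mm


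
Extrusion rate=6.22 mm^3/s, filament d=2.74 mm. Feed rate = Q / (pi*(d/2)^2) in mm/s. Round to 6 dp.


A = pi*(2.74/2)^2 = 5.896455
v = 6.22 / 5.896455 = 1.054871 mm/s


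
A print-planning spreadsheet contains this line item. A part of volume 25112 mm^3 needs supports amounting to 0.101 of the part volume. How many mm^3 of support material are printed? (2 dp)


V_support = 25112 * 0.101 = 2536.31 mm^3


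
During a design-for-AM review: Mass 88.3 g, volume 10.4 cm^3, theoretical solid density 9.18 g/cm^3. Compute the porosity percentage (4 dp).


rho_part = 88.3 / 10.4 = 8.49038462 g/cm^3
Porosity = (1 - 8.49038462/9.18)*100 = 7.5122 %


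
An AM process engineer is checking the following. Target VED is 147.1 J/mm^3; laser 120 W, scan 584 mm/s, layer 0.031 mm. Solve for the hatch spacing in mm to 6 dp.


h = 120 / (147.1*584*0.031) = 0.04506 mm


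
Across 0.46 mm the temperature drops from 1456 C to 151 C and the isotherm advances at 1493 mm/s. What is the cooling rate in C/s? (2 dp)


G = (1456-151)/0.46 = 2836.95652174 C/mm
CR = 2836.95652174 * 1493 = 4235576.09 C/s


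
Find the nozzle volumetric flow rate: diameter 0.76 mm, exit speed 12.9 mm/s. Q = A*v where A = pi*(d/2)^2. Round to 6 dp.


A = pi*(0.76/2)^2 = 0.45364598 mm^2
Q = 0.45364598 * 12.9 = 5.852033 mm^3/s


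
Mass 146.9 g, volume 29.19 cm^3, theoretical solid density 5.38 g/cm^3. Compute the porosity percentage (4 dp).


rho_part = 146.9 / 29.19 = 5.03254539 g/cm^3
Porosity = (1 - 5.03254539/5.38)*100 = 6.4583 %


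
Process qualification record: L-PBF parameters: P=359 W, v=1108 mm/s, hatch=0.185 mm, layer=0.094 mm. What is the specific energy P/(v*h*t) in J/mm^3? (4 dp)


Build rate = 1108 * 0.185 * 0.094 = 19.26812 mm^3/s
SE = 359 / 19.26812 = 18.6318 J/mm^3


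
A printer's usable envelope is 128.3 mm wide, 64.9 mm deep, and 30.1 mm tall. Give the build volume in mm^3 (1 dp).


V = 128.3 * 64.9 * 30.1 = 250632.8 mm^3


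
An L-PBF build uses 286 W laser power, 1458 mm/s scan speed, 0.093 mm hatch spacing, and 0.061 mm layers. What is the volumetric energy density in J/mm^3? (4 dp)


E = 286 / (1458*0.093*0.061) = 34.5777 J/mm^3


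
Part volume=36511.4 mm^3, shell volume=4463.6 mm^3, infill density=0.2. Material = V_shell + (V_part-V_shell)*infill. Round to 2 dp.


V_infill = (36511.4 - 4463.6) * 0.2 = 6409.56
V_total = 4463.6 + 6409.56 = 10873.16 mm^3


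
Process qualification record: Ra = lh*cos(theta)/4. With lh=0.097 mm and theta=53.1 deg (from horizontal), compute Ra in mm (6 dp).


Ra = 0.097 * cos(53.1) / 4 = 0.01456 mm


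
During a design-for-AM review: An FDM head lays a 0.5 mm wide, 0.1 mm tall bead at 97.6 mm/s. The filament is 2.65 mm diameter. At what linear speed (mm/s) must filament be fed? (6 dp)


Q = 0.5 * 0.1 * 97.6 = 4.88 mm^3/s
A_fil = pi*(2.65/2)^2 = 5.5154586 mm^2
v_feed = 4.88 / 5.5154586 = 0.884786 mm/s


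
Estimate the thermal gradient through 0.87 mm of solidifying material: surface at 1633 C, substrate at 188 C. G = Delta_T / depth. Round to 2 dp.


G = (1633-188)/0.87 = 1660.92 C/mm


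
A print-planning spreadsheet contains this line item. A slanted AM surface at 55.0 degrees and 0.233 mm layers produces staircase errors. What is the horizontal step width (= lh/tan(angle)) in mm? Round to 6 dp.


step = 0.233 / tan(55.0) = 0.163148 mm


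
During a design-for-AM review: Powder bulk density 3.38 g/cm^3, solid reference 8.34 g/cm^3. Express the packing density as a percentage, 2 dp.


Packing = (3.38/8.34)*100 = 40.53 %


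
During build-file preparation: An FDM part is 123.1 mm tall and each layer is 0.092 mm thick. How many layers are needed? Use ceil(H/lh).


Layers = ceil(123.1/0.092) = 1339


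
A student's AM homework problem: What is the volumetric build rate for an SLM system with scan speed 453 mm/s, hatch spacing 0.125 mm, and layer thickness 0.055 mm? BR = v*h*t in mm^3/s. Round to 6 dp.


Rate = 453 * 0.125 * 0.055 = 3.114375 mm^3/s


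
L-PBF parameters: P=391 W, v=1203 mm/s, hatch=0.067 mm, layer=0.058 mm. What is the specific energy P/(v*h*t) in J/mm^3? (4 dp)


Build rate = 1203 * 0.067 * 0.058 = 4.674858 mm^3/s
SE = 391 / 4.674858 = 83.6389 J/mm^3


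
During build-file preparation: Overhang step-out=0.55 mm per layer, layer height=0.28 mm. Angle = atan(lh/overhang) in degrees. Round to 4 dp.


angle = atan(0.28/0.55) = 26.9802 degrees


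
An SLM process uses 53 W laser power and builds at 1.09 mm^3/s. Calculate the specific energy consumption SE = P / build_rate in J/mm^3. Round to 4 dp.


SE = 53 / 1.09 = 48.6239 J/mm^3


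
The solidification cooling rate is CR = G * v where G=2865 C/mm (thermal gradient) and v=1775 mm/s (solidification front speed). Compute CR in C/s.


CR = 2865 * 1775 = 5085375 C/s


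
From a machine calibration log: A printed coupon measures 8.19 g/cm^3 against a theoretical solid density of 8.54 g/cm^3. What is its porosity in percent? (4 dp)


Porosity = (1-8.19/8.54)*100 = 4.0984 %


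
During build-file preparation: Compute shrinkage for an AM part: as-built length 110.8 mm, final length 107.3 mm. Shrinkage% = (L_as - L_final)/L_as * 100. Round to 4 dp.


Shrinkage = ((110.8-107.3)/110.8)*100 = 3.1588 %


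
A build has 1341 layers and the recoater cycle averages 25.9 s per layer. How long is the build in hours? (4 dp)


t = 1341 * 25.9 / 3600 = 9.6478 hrs


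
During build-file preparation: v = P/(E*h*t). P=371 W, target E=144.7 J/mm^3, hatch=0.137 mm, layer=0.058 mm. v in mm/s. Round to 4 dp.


v = 371 / (144.7*0.137*0.058) = 322.6687 mm/s


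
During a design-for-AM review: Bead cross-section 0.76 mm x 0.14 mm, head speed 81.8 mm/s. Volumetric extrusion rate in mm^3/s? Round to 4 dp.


Rate = 0.76 * 0.14 * 81.8 = 8.7035 mm^3/s


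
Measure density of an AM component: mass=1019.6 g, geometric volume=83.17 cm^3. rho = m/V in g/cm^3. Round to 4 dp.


rho = 1019.6 / 83.17 = 12.2592 g/cm^3


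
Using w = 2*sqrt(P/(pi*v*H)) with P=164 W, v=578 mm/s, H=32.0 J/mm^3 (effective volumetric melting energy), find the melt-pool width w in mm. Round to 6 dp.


w = 2*sqrt(164/(pi*578*32.0)) = 0.106252 mm


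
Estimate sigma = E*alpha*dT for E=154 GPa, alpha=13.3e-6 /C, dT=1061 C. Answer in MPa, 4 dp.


sigma = 154*1000 * 13.3e-6 * 1061 = 2173.1402 MPa


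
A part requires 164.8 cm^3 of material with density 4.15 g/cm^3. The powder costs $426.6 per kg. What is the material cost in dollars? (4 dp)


Mass = 164.8*4.15/1000 = 0.68392 kg
Cost = 0.68392 * 426.6 = 291.7603 $


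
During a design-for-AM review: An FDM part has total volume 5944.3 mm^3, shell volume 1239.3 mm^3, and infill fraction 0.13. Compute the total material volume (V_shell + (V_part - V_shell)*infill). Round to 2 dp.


V_infill = (5944.3 - 1239.3) * 0.13 = 611.65
V_total = 1239.3 + 611.65 = 1850.95 mm^3


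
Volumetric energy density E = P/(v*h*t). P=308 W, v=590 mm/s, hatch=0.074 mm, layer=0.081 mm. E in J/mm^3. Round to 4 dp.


E = 308 / (590*0.074*0.081) = 87.0927 J/mm^3


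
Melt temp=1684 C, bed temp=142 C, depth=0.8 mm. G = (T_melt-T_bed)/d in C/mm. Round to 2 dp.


G = (1684-142)/0.8 = 1927.5 C/mm


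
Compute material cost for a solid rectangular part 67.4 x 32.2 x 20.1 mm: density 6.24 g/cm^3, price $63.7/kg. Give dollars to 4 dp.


V = 67.4 * 32.2 * 20.1 = 43622.628 mm^3 = 43.622628 cm^3
Mass = 43.622628 * 6.24 / 1000 = 0.2722052 kg
Cost = 0.2722052 * 63.7 = 17.3395 $


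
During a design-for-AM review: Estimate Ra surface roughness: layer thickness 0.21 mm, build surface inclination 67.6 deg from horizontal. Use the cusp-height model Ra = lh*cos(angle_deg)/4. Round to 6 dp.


Ra = 0.21 * cos(67.6) / 4 = 0.020006 mm


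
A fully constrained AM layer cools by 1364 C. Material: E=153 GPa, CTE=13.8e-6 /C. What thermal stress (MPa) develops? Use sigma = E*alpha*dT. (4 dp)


sigma = 153*1000 * 13.8e-6 * 1364 = 2879.9496 MPa


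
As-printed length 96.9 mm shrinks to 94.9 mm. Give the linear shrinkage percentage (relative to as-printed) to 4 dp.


Shrinkage = ((96.9-94.9)/96.9)*100 = 2.064 %


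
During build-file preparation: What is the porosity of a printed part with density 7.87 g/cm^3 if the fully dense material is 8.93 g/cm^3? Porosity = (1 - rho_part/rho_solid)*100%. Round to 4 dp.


Porosity = (1-7.87/8.93)*100 = 11.8701 %


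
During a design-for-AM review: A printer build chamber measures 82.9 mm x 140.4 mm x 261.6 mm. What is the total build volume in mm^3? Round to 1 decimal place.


V = 82.9 * 140.4 * 261.6 = 3044804.3 mm^3


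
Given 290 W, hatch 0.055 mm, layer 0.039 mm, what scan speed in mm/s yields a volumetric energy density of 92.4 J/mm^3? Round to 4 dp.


v = 290 / (92.4*0.055*0.039) = 1463.1833 mm/s


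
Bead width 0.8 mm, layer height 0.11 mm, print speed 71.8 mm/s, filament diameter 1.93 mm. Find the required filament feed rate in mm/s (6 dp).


Q = 0.8 * 0.11 * 71.8 = 6.3184 mm^3/s
A_fil = pi*(1.93/2)^2 = 2.92552962 mm^2
v_feed = 6.3184 / 2.92552962 = 2.159746 mm/s


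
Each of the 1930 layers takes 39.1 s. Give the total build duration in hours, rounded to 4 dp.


t = 1930 * 39.1 / 3600 = 20.9619 hrs


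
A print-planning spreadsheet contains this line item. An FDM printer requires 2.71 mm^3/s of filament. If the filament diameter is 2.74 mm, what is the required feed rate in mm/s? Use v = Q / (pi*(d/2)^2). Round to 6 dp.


A = pi*(2.74/2)^2 = 5.896455
v = 2.71 / 5.896455 = 0.459598 mm/s


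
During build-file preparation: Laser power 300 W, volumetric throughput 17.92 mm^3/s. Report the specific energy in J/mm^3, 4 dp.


SE = 300 / 17.92 = 16.7411 J/mm^3


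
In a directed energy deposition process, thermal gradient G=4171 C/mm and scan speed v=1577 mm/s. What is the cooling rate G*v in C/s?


CR = 4171 * 1577 = 6577667 C/s


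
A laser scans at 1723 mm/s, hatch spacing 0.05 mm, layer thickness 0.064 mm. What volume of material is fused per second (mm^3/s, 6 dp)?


Rate = 1723 * 0.05 * 0.064 = 5.5136 mm^3/s


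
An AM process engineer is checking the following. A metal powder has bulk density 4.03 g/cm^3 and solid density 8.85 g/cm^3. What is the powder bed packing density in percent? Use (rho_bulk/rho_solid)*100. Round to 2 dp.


Packing = (4.03/8.85)*100 = 45.54 %


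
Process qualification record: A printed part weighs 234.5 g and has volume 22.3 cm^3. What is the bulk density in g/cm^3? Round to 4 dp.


rho = 234.5 / 22.3 = 10.5157 g/cm^3


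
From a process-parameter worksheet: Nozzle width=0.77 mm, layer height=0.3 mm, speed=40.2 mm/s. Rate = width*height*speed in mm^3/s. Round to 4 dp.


Rate = 0.77 * 0.3 * 40.2 = 9.2862 mm^3/s


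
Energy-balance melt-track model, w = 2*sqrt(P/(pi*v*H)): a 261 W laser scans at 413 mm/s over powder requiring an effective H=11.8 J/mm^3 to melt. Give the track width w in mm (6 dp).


w = 2*sqrt(261/(pi*413*11.8)) = 0.261132 mm


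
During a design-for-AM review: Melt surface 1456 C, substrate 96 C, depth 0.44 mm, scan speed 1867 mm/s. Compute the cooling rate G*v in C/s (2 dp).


G = (1456-96)/0.44 = 3090.90909091 C/mm
CR = 3090.90909091 * 1867 = 5770727.27 C/s


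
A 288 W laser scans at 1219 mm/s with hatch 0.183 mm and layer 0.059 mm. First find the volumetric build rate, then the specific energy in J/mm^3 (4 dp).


Build rate = 1219 * 0.183 * 0.059 = 13.161543 mm^3/s
SE = 288 / 13.161543 = 21.8819 J/mm^3


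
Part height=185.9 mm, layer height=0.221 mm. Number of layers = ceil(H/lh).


Layers = ceil(185.9/0.221) = 842


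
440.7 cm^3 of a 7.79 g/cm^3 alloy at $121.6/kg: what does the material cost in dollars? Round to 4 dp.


Mass = 440.7*7.79/1000 = 3.433053 kg
Cost = 3.433053 * 121.6 = 417.4592 $


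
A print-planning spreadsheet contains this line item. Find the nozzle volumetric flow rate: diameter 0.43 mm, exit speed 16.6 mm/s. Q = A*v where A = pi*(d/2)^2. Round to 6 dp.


A = pi*(0.43/2)^2 = 0.14522012 mm^2
Q = 0.14522012 * 16.6 = 2.410654 mm^3/s


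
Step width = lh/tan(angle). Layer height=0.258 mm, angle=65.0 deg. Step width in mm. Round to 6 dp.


step = 0.258 / tan(65.0) = 0.120307 mm


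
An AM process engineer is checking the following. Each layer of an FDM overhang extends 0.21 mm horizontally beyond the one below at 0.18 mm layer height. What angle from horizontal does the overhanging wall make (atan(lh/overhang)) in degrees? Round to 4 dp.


angle = atan(0.18/0.21) = 40.6013 degrees


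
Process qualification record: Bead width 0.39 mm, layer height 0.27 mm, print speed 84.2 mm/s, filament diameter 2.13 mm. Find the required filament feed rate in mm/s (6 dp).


Q = 0.39 * 0.27 * 84.2 = 8.86626 mm^3/s
A_fil = pi*(2.13/2)^2 = 3.56327293 mm^2
v_feed = 8.86626 / 3.56327293 = 2.488235 mm/s


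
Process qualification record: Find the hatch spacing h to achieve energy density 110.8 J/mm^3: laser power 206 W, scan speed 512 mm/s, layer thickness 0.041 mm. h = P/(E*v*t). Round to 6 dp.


h = 206 / (110.8*512*0.041) = 0.088567 mm


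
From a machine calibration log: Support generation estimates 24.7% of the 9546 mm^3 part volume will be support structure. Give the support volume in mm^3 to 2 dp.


V_support = 9546 * 0.247 = 2357.86 mm^3


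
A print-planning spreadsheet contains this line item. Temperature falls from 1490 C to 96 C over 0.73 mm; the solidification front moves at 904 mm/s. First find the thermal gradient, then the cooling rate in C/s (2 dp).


G = (1490-96)/0.73 = 1909.5890411 C/mm
CR = 1909.5890411 * 904 = 1726268.49 C/s


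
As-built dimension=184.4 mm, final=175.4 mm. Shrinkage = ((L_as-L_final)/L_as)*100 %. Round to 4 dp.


Shrinkage = ((184.4-175.4)/184.4)*100 = 4.8807 %


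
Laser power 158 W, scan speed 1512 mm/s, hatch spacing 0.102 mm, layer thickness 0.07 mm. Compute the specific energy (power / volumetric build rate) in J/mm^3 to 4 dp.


Build rate = 1512 * 0.102 * 0.07 = 10.79568 mm^3/s
SE = 158 / 10.79568 = 14.6355 J/mm^3


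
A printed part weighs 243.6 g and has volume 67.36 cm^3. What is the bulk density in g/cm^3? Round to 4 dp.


rho = 243.6 / 67.36 = 3.6164 g/cm^3


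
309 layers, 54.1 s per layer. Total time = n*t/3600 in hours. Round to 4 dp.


t = 309 * 54.1 / 3600 = 4.6436 hrs


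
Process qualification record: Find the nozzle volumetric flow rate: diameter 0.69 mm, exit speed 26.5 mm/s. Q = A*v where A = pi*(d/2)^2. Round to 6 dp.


A = pi*(0.69/2)^2 = 0.37392807 mm^2
Q = 0.37392807 * 26.5 = 9.909094 mm^3/s


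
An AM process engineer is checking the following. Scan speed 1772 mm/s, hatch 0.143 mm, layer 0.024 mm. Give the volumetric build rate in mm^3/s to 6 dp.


Rate = 1772 * 0.143 * 0.024 = 6.081504 mm^3/s


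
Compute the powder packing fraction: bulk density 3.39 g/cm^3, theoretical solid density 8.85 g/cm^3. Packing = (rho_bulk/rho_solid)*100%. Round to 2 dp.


Packing = (3.39/8.85)*100 = 38.31 %


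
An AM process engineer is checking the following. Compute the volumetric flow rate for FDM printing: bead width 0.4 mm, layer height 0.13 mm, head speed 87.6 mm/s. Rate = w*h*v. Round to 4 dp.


Rate = 0.4 * 0.13 * 87.6 = 4.5552 mm^3/s


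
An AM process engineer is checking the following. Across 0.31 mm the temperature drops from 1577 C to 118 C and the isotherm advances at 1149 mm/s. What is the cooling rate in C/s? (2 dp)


G = (1577-118)/0.31 = 4706.4516129 C/mm
CR = 4706.4516129 * 1149 = 5407712.9 C/s


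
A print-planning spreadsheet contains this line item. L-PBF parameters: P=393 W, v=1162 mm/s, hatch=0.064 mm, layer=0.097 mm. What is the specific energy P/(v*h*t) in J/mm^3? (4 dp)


Build rate = 1162 * 0.064 * 0.097 = 7.213696 mm^3/s
SE = 393 / 7.213696 = 54.4797 J/mm^3


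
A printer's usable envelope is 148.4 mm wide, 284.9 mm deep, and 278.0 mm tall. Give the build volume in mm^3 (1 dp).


V = 148.4 * 284.9 * 278.0 = 11753606.5 mm^3


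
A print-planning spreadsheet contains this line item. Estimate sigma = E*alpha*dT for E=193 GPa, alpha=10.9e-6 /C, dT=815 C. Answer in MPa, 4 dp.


sigma = 193*1000 * 10.9e-6 * 815 = 1714.5155 MPa


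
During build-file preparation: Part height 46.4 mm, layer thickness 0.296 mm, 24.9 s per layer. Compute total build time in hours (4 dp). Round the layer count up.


Layers = ceil(46.4/0.296) = 157
t = 157 * 24.9 / 3600 = 1.0859 hrs


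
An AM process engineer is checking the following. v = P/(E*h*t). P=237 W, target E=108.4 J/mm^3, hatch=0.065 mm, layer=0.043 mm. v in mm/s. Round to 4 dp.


v = 237 / (108.4*0.065*0.043) = 782.235 mm/s


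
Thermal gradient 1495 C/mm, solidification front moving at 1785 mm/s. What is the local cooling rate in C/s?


CR = 1495 * 1785 = 2668575 C/s


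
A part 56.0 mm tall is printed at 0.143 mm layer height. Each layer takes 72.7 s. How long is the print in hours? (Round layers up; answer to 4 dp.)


Layers = ceil(56.0/0.143) = 392
t = 392 * 72.7 / 3600 = 7.9162 hrs


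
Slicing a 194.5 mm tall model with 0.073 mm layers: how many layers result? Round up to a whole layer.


Layers = ceil(194.5/0.073) = 2665


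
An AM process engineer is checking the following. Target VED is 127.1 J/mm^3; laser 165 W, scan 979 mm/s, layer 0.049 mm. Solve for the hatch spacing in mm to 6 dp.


h = 165 / (127.1*979*0.049) = 0.027062 mm


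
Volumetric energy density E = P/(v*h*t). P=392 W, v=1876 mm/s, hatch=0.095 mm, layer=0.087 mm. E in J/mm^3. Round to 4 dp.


E = 392 / (1876*0.095*0.087) = 25.2819 J/mm^3


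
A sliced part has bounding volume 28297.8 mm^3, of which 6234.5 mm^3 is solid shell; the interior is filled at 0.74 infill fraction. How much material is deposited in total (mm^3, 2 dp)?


V_infill = (28297.8 - 6234.5) * 0.74 = 16326.84
V_total = 6234.5 + 16326.84 = 22561.34 mm^3


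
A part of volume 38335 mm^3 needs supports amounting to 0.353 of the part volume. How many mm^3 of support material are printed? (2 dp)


V_support = 38335 * 0.353 = 13532.26 mm^3


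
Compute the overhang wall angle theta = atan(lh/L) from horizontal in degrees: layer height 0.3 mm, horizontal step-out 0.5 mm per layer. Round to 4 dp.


angle = atan(0.3/0.5) = 30.9638 degrees


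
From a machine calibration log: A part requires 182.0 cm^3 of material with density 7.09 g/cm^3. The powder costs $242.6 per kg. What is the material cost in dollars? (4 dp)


Mass = 182.0*7.09/1000 = 1.29038 kg
Cost = 1.29038 * 242.6 = 313.0462 $


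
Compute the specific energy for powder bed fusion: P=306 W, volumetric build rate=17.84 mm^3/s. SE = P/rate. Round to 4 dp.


SE = 306 / 17.84 = 17.1525 J/mm^3


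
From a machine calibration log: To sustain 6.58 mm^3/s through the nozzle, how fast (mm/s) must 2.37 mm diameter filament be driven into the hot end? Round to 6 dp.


A = pi*(2.37/2)^2 = 4.411503
v = 6.58 / 4.411503 = 1.491555 mm/s


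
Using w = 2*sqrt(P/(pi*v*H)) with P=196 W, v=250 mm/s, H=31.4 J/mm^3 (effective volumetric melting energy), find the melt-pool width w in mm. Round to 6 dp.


w = 2*sqrt(196/(pi*250*31.4)) = 0.178299 mm


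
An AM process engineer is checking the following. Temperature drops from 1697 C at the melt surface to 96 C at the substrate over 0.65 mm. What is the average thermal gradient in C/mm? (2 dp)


G = (1697-96)/0.65 = 2463.08 C/mm


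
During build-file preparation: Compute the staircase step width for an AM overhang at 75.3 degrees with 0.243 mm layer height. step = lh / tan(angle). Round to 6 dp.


step = 0.243 / tan(75.3) = 0.06375 mm


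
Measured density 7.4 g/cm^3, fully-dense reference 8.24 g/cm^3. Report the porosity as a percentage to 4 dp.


Porosity = (1-7.4/8.24)*100 = 10.1942 %


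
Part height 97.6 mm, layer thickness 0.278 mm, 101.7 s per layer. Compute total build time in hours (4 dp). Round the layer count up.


Layers = ceil(97.6/0.278) = 352
t = 352 * 101.7 / 3600 = 9.944 hrs


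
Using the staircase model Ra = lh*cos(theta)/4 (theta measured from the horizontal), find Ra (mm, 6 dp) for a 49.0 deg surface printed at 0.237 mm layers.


Ra = 0.237 * cos(49.0) / 4 = 0.038871 mm


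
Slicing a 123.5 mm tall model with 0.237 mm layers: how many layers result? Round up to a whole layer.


Layers = ceil(123.5/0.237) = 522


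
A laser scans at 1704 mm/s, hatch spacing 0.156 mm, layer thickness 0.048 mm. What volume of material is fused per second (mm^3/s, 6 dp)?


Rate = 1704 * 0.156 * 0.048 = 12.759552 mm^3/s


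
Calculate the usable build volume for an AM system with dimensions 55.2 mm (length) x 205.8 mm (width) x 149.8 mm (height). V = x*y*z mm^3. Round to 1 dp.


V = 55.2 * 205.8 * 149.8 = 1701752.0 mm^3


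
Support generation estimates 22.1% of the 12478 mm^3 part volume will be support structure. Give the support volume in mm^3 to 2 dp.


V_support = 12478 * 0.221 = 2757.64 mm^3


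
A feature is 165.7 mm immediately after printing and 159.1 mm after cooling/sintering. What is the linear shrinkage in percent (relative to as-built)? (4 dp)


Shrinkage = ((165.7-159.1)/165.7)*100 = 3.9831 %


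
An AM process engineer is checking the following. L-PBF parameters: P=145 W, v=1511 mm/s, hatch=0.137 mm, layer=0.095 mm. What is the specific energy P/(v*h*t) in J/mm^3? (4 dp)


Build rate = 1511 * 0.137 * 0.095 = 19.665665 mm^3/s
SE = 145 / 19.665665 = 7.3733 J/mm^3


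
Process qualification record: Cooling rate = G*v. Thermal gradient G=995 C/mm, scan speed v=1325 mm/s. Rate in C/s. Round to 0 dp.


CR = 995 * 1325 = 1318375 C/s


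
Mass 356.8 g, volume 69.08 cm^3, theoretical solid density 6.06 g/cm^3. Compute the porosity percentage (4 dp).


rho_part = 356.8 / 69.08 = 5.16502606 g/cm^3
Porosity = (1 - 5.16502606/6.06)*100 = 14.7685 %


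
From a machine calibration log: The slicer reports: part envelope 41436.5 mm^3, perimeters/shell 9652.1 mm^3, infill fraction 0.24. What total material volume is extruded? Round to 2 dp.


V_infill = (41436.5 - 9652.1) * 0.24 = 7628.26
V_total = 9652.1 + 7628.26 = 17280.36 mm^3


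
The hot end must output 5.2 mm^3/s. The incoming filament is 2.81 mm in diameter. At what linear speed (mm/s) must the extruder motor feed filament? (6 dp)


A = pi*(2.81/2)^2 = 6.201582
v = 5.2 / 6.201582 = 0.838496 mm/s


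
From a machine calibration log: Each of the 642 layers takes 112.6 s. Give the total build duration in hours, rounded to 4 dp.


t = 642 * 112.6 / 3600 = 20.0803 hrs


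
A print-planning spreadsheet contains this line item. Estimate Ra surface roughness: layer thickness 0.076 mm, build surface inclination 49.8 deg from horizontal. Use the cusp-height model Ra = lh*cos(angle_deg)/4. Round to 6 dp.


Ra = 0.076 * cos(49.8) / 4 = 0.012264 mm


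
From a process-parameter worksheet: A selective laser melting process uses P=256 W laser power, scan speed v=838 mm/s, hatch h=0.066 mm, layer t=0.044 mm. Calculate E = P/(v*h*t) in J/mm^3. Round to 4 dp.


E = 256 / (838*0.066*0.044) = 105.196 J/mm^3


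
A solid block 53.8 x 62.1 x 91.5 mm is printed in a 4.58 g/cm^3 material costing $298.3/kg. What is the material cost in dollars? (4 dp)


V = 53.8 * 62.1 * 91.5 = 305699.67 mm^3 = 305.69967 cm^3
Mass = 305.69967 * 4.58 / 1000 = 1.40010449 kg
Cost = 1.40010449 * 298.3 = 417.6512 $


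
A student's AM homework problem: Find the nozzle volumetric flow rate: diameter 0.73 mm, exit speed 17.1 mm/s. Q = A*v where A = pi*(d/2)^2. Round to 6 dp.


A = pi*(0.73/2)^2 = 0.41853868 mm^2
Q = 0.41853868 * 17.1 = 7.157011 mm^3/s


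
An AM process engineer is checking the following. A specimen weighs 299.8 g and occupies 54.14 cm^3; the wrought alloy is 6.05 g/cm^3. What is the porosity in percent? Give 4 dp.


rho_part = 299.8 / 54.14 = 5.53749538 g/cm^3
Porosity = (1 - 5.53749538/6.05)*100 = 8.4712 %


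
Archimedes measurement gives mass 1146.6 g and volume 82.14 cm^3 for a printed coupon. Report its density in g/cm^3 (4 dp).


rho = 1146.6 / 82.14 = 13.9591 g/cm^3


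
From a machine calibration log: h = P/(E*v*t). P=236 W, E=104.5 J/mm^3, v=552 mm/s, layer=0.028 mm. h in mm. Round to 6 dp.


h = 236 / (104.5*552*0.028) = 0.146116 mm


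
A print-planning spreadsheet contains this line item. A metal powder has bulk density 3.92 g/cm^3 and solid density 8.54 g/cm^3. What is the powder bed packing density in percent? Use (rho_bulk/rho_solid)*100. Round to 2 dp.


Packing = (3.92/8.54)*100 = 45.9 %


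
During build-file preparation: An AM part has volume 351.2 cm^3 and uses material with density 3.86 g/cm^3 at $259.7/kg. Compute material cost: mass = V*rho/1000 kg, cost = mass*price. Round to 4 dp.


Mass = 351.2*3.86/1000 = 1.355632 kg
Cost = 1.355632 * 259.7 = 352.0576 $


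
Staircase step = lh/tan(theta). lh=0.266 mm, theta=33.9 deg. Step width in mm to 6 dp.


step = 0.266 / tan(33.9) = 0.39585 mm


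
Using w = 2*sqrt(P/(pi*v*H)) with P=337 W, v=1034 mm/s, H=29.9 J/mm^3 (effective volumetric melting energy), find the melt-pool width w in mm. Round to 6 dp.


w = 2*sqrt(337/(pi*1034*29.9)) = 0.117808 mm


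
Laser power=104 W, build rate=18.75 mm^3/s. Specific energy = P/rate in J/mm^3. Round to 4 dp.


SE = 104 / 18.75 = 5.5467 J/mm^3


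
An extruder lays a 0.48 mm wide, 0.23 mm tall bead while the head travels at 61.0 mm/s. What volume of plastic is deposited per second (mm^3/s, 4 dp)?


Rate = 0.48 * 0.23 * 61.0 = 6.7344 mm^3/s


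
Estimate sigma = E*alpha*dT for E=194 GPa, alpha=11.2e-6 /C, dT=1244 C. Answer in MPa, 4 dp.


sigma = 194*1000 * 11.2e-6 * 1244 = 2702.9632 MPa
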